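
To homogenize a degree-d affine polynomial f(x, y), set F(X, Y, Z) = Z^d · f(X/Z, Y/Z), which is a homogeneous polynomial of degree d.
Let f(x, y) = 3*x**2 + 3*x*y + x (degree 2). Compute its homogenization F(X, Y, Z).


F(X, Y, Z) = 3*X**2 + 3*X*Y + X*Z

deg(f) = 2.
Substitute x = X/Z, y = Y/Z into f, then multiply by Z^2.
  monomial 3·x^2·y^0 ↦ 3·X^2·Y^0·Z^0.
  monomial 3·x^1·y^1 ↦ 3·X^1·Y^1·Z^0.
  monomial 1·x^1·y^0 ↦ 1·X^1·Y^0·Z^1.
Collecting: F(X, Y, Z) = 3*X**2 + 3*X*Y + X*Z.


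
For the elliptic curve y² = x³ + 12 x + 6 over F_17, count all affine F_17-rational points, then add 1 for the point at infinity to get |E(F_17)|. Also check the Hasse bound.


Affine points = {(1, 6), (1, 11), (2, 2), (2, 15), (3, 1), (3, 16), (4, 4), (4, 13), (5, 2), (5, 15), (7, 5), (7, 12), (8, 6), (8, 11), (10, 2), (10, 15), (12, 5), (12, 12), (13, 8), (13, 9), (15, 5), (15, 12)}; affine count = 22; |E(F_17)| = 23.

Discriminant check: Δ ∝ 4a³ + 27b² = 4·12³ + 27·6² = 4·1728 + 27·36 ≡ 13 (mod 17). Nonzero ⇒ E is nonsingular.
For each x ∈ F_17, compute rhs = x³ + 12·x + 6 mod 17, then count y ∈ F_17 with y² ≡ rhs.
  x = 0: rhs = 6, matching y values: none (0 points).
  x = 1: rhs = 2, matching y values: 6, 11 (2 points).
  x = 2: rhs = 4, matching y values: 2, 15 (2 points).
  x = 3: rhs = 1, matching y values: 1, 16 (2 points).
  x = 4: rhs = 16, matching y values: 4, 13 (2 points).
  x = 5: rhs = 4, matching y values: 2, 15 (2 points).
  x = 6: rhs = 5, matching y values: none (0 points).
  x = 7: rhs = 8, matching y values: 5, 12 (2 points).
  x = 8: rhs = 2, matching y values: 6, 11 (2 points).
  x = 9: rhs = 10, matching y values: none (0 points).
  x = 10: rhs = 4, matching y values: 2, 15 (2 points).
  x = 11: rhs = 7, matching y values: none (0 points).
  x = 12: rhs = 8, matching y values: 5, 12 (2 points).
  x = 13: rhs = 13, matching y values: 8, 9 (2 points).
  x = 14: rhs = 11, matching y values: none (0 points).
  x = 15: rhs = 8, matching y values: 5, 12 (2 points).
  x = 16: rhs = 10, matching y values: none (0 points).
Total affine count: 22.
Full point count |E(F_17)| = 22 + 1 = 23.
Hasse bound: |23 − (17+1)| = |5| = 5 ≤ 2√17 ≈ 8.2462 ✓.


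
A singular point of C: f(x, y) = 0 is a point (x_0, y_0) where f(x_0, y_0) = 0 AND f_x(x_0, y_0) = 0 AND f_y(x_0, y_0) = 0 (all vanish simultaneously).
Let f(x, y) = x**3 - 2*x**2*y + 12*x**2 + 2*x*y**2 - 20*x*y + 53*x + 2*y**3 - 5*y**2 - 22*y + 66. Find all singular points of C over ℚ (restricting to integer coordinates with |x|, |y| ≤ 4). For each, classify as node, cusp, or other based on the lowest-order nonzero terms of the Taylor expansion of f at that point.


Singular points: {(-3, 2)}; classification: node.

Compute partial derivatives:
  f_x = 3*x**2 - 4*x*y + 24*x + 2*y**2 - 20*y + 53.
  f_y = -2*x**2 + 4*x*y - 20*x + 6*y**2 - 10*y - 22.
Scan x_0 ∈ {−4, ..., 4}. For each x_0, f_y(x_0, y) is a polynomial in y; find its integer roots y ∈ {−4, ..., 4}, then test f_x and f at those candidates.
  x = -4: f_y(-4, y) = 6*y**2 - 26*y + 26; no integer root y with |y| ≤ 4.
  x = -3: f_y(-3, y) = 6*y**2 - 22*y + 20; vanishes at y ∈ {2}. (-3, 2): f_x = 0, f = 0 — SINGULAR.
  x = -2: f_y(-2, y) = 6*y**2 - 18*y + 10; no integer root y with |y| ≤ 4.
  x = -1: f_y(-1, y) = 6*y**2 - 14*y - 4; no integer root y with |y| ≤ 4.
  x = 0: f_y(0, y) = 6*y**2 - 10*y - 22; no integer root y with |y| ≤ 4.
  x = 1: f_y(1, y) = 6*y**2 - 6*y - 44; no integer root y with |y| ≤ 4.
  x = 2: f_y(2, y) = 6*y**2 - 2*y - 70; no integer root y with |y| ≤ 4.
  x = 3: f_y(3, y) = 6*y**2 + 2*y - 100; no integer root y with |y| ≤ 4.
  x = 4: f_y(4, y) = 6*y**2 + 6*y - 134; no integer root y with |y| ≤ 4.
Only singular point on the grid: (-3, 2).
Classify: substitute x = -3 + u, y = 2 + v and expand: f = u**3 - 2*u**2*v - u**2 + 2*u*v**2 + 2*v**3 + v**2.
No constant or linear terms (consistent with a singular point). Quadratic part: -u**2 + v**2. Cubic part: u**3 - 2*u**2*v + 2*u*v**2 + 2*v**3.
The quadratic part v**2 - u**2 = (v − u)(v + u) splits into two distinct linear factors, so there are two distinct tangent lines y − 2 = ±(x − -3) — this is a node (ordinary double point).
Classification: node.


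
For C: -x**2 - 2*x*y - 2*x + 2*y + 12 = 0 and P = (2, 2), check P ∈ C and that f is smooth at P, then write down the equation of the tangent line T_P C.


Tangent line at P: -10*x - 2*y + 24 = 0.

Step 1: f(2, 2) = 0, so P lies on C.
Step 2: partial derivatives
  f_x(x, y) = -2*x - 2*y - 2, f_y(x, y) = 2 - 2*x.
  f_x(P) = -10, f_y(P) = -2 (gradient nonzero, so P is smooth).
Step 3: tangent line at P: -10·(x − 2) + -2·(y − 2) = 0.
Expanding: -10*x - 2*y + 24 = 0.


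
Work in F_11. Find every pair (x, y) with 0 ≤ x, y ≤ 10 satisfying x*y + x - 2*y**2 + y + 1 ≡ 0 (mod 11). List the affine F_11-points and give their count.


Affine F_11-points: {(0, 1), (0, 5), (1, 4), (1, 8), (2, 9), (3, 6), (3, 7), (9, 2), (9, 3), (10, 0)}; count = 10.

For each of the 121 pairs (x, y) ∈ F_11², evaluate f(x, y) mod 11. Record the zeros.
  x = 0: [0↦1, 1↦0, 2↦6, 3↦8, 4↦6, 5↦0, 6↦1, 7↦9, 8↦2, 9↦2, 10↦9]  zeros at y ∈ {1, 5}
  x = 1: [0↦2, 1↦2, 2↦9, 3↦1, 4↦0, 5↦6, 6↦8, 7↦6, 8↦0, 9↦1, 10↦9]  zeros at y ∈ {4, 8}
  x = 2: [0↦3, 1↦4, 2↦1, 3↦5, 4↦5, 5↦1, 6↦4, 7↦3, 8↦9, 9↦0, 10↦9]  zeros at y ∈ {9}
  x = 3: [0↦4, 1↦6, 2↦4, 3↦9, 4↦10, 5↦7, 6↦0, 7↦0, 8↦7, 9↦10, 10↦9]  zeros at y ∈ {6, 7}
  x = 4: [0↦5, 1↦8, 2↦7, 3↦2, 4↦4, 5↦2, 6↦7, 7↦8, 8↦5, 9↦9, 10↦9]  zeros at y ∈ ∅
  x = 5: [0↦6, 1↦10, 2↦10, 3↦6, 4↦9, 5↦8, 6↦3, 7↦5, 8↦3, 9↦8, 10↦9]  zeros at y ∈ ∅
  x = 6: [0↦7, 1↦1, 2↦2, 3↦10, 4↦3, 5↦3, 6↦10, 7↦2, 8↦1, 9↦7, 10↦9]  zeros at y ∈ ∅
  x = 7: [0↦8, 1↦3, 2↦5, 3↦3, 4↦8, 5↦9, 6↦6, 7↦10, 8↦10, 9↦6, 10↦9]  zeros at y ∈ ∅
  x = 8: [0↦9, 1↦5, 2↦8, 3↦7, 4↦2, 5↦4, 6↦2, 7↦7, 8↦8, 9↦5, 10↦9]  zeros at y ∈ ∅
  x = 9: [0↦10, 1↦7, 2↦0, 3↦0, 4↦7, 5↦10, 6↦9, 7↦4, 8↦6, 9↦4, 10↦9]  zeros at y ∈ {2, 3}
  x = 10: [0↦0, 1↦9, 2↦3, 3↦4, 4↦1, 5↦5, 6↦5, 7↦1, 8↦4, 9↦3, 10↦9]  zeros at y ∈ {0}
Collecting zeros: affine points = {(0, 1), (0, 5), (1, 4), (1, 8), (2, 9), (3, 6), (3, 7), (9, 2), (9, 3), (10, 0)}.
Total count |C(F_11)_aff| = 10.


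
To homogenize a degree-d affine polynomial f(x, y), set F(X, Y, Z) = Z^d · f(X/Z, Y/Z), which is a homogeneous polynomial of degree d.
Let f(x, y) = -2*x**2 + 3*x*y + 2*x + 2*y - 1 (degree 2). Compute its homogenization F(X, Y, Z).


F(X, Y, Z) = -2*X**2 + 3*X*Y + 2*X*Z + 2*Y*Z - Z**2

deg(f) = 2.
Substitute x = X/Z, y = Y/Z into f, then multiply by Z^2.
  monomial -2·x^2·y^0 ↦ -2·X^2·Y^0·Z^0.
  monomial 3·x^1·y^1 ↦ 3·X^1·Y^1·Z^0.
  monomial 2·x^1·y^0 ↦ 2·X^1·Y^0·Z^1.
  monomial 2·x^0·y^1 ↦ 2·X^0·Y^1·Z^1.
  monomial -1·x^0·y^0 ↦ -1·X^0·Y^0·Z^2.
Collecting: F(X, Y, Z) = -2*X**2 + 3*X*Y + 2*X*Z + 2*Y*Z - Z**2.


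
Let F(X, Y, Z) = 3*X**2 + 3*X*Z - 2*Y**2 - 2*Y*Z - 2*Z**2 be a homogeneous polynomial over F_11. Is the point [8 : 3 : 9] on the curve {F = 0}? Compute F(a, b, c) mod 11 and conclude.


F(8,3,9) ≡ 9 (mod 11); P is NOT on the curve.

Evaluate F(8, 3, 9) term-by-term (mod 11).
  3*X**2 ↦ 3·64·1·1 = 192
  3*X*Z ↦ 3·8·1·9 = 216
  -2*Y**2 ↦ -2·1·9·1 = -18
  -2*Y*Z ↦ -2·1·3·9 = -54
  -2*Z**2 ↦ -2·1·1·81 = -162
Sum: F(8, 3, 9) = (192) + (216) + (-18) + (-54) + (-162) = 174.
Reducing mod 11: 174 ≡ 9 (mod 11).
Since F(a, b, c) ≡ 9 ≠ 0 (mod 11), P does NOT lie on the curve.


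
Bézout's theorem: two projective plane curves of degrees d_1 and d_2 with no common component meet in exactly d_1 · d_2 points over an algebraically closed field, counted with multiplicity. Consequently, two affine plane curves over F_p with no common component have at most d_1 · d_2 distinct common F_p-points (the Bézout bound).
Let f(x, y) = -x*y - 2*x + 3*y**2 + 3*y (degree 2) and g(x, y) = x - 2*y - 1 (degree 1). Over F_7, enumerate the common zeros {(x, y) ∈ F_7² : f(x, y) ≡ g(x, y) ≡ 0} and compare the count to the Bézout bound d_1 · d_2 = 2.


Common zeros: ∅; count = 0; Bézout bound = 2.

deg(f) = 2, deg(g) = 1, so Bézout bound = 2.
Scan x ∈ F_7. For each x, list the y ∈ F_7 with f(x, y) ≡ 0 and those with g(x, y) ≡ 0 (mod 7); the common zeros in that column are the intersection.
  x = 0: f ≡ 0 at y ∈ {0, 6}; g ≡ 0 at y ∈ {3}; common: ∅.
  x = 1: f ≡ 0 at y ∈ {2}; g ≡ 0 at y ∈ {0}; common: ∅.
  x = 2: f ≡ 0 at y ∈ {1}; g ≡ 0 at y ∈ {4}; common: ∅.
  x = 3: f ≡ 0 at y ∈ {3, 4}; g ≡ 0 at y ∈ {1}; common: ∅.
  x = 4: f ≡ 0 at y ∈ ∅; g ≡ 0 at y ∈ {5}; common: ∅.
  x = 5: f ≡ 0 at y ∈ ∅; g ≡ 0 at y ∈ {2}; common: ∅.
  x = 6: f ≡ 0 at y ∈ ∅; g ≡ 0 at y ∈ {6}; common: ∅.
Collecting: common zeros = ∅, so the count is 0.
Comparison with the Bézout bound: 0 ≤ 2 = deg(f)·deg(g), as expected for curves with no common component (the affine F_7-count falls short of the bound because intersections may lie at infinity, over extension fields, or carry multiplicity).


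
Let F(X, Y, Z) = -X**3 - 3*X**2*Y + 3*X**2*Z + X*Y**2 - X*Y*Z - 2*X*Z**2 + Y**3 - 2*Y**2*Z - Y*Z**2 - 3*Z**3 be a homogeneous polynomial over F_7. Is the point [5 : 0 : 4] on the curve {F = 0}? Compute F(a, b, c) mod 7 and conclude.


F(5,0,4) ≡ 5 (mod 7); P is NOT on the curve.

Evaluate F(5, 0, 4) term-by-term (mod 7).
  -X**3 ↦ -1·125·1·1 = -125
  -3*X**2*Y ↦ -3·25·0·1 = 0
  3*X**2*Z ↦ 3·25·1·4 = 300
  X*Y**2 ↦ 1·5·0·1 = 0
  -X*Y*Z ↦ -1·5·0·4 = 0
  -2*X*Z**2 ↦ -2·5·1·16 = -160
  Y**3 ↦ 1·1·0·1 = 0
  -2*Y**2*Z ↦ -2·1·0·4 = 0
  -Y*Z**2 ↦ -1·1·0·16 = 0
  -3*Z**3 ↦ -3·1·1·64 = -192
Sum: F(5, 0, 4) = (-125) + (0) + (300) + (0) + (0) + (-160) + (0) + (0) + (0) + (-192) = -177.
Reducing mod 7: -177 ≡ 5 (mod 7).
Since F(a, b, c) ≡ 5 ≠ 0 (mod 7), P does NOT lie on the curve.


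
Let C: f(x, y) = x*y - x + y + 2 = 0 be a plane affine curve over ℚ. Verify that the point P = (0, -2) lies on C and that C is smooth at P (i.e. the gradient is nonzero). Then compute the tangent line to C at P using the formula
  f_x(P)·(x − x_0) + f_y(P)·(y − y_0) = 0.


Tangent line at P: -3*x + y + 2 = 0.

Step 1: f(0, -2) = 0, so P lies on C.
Step 2: partial derivatives
  f_x(x, y) = y - 1, f_y(x, y) = x + 1.
  f_x(P) = -3, f_y(P) = 1 (gradient nonzero, so P is smooth).
Step 3: tangent line at P: -3·(x − 0) + 1·(y − -2) = 0.
Expanding: -3*x + y + 2 = 0.


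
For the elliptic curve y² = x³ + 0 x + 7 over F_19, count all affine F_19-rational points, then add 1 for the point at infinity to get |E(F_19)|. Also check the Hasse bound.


Affine points = {(0, 8), (0, 11), (8, 5), (8, 14), (10, 0), (12, 5), (12, 14), (13, 0), (15, 0), (18, 5), (18, 14)}; affine count = 11; |E(F_19)| = 12.

Discriminant check: Δ ∝ 4a³ + 27b² = 4·0³ + 27·7² = 4·0 + 27·49 ≡ 12 (mod 19). Nonzero ⇒ E is nonsingular.
For each x ∈ F_19, compute rhs = x³ + 0·x + 7 mod 19, then count y ∈ F_19 with y² ≡ rhs.
  x = 0: rhs = 7, matching y values: 8, 11 (2 points).
  x = 1: rhs = 8, matching y values: none (0 points).
  x = 2: rhs = 15, matching y values: none (0 points).
  x = 3: rhs = 15, matching y values: none (0 points).
  x = 4: rhs = 14, matching y values: none (0 points).
  x = 5: rhs = 18, matching y values: none (0 points).
  x = 6: rhs = 14, matching y values: none (0 points).
  x = 7: rhs = 8, matching y values: none (0 points).
  x = 8: rhs = 6, matching y values: 5, 14 (2 points).
  x = 9: rhs = 14, matching y values: none (0 points).
  x = 10: rhs = 0, matching y values: 0 (1 points).
  x = 11: rhs = 8, matching y values: none (0 points).
  x = 12: rhs = 6, matching y values: 5, 14 (2 points).
  x = 13: rhs = 0, matching y values: 0 (1 points).
  x = 14: rhs = 15, matching y values: none (0 points).
  x = 15: rhs = 0, matching y values: 0 (1 points).
  x = 16: rhs = 18, matching y values: none (0 points).
  x = 17: rhs = 18, matching y values: none (0 points).
  x = 18: rhs = 6, matching y values: 5, 14 (2 points).
Total affine count: 11.
Full point count |E(F_19)| = 11 + 1 = 12.
Hasse bound: |12 − (19+1)| = |-8| = 8 ≤ 2√19 ≈ 8.7178 ✓.


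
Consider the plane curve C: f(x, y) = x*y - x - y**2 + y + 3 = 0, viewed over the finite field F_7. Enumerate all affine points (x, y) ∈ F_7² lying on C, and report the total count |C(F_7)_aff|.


Affine F_7-points: {(3, 0), (3, 4), (4, 6), (5, 3), (6, 2), (6, 5)}; count = 6.

For each of the 49 pairs (x, y) ∈ F_7², evaluate f(x, y) mod 7. Record the zeros.
  x = 0: [0↦3, 1↦3, 2↦1, 3↦4, 4↦5, 5↦4, 6↦1]  zeros at y ∈ ∅
  x = 1: [0↦2, 1↦3, 2↦2, 3↦6, 4↦1, 5↦1, 6↦6]  zeros at y ∈ ∅
  x = 2: [0↦1, 1↦3, 2↦3, 3↦1, 4↦4, 5↦5, 6↦4]  zeros at y ∈ ∅
  x = 3: [0↦0, 1↦3, 2↦4, 3↦3, 4↦0, 5↦2, 6↦2]  zeros at y ∈ {0, 4}
  x = 4: [0↦6, 1↦3, 2↦5, 3↦5, 4↦3, 5↦6, 6↦0]  zeros at y ∈ {6}
  x = 5: [0↦5, 1↦3, 2↦6, 3↦0, 4↦6, 5↦3, 6↦5]  zeros at y ∈ {3}
  x = 6: [0↦4, 1↦3, 2↦0, 3↦2, 4↦2, 5↦0, 6↦3]  zeros at y ∈ {2, 5}
Collecting zeros: affine points = {(3, 0), (3, 4), (4, 6), (5, 3), (6, 2), (6, 5)}.
Total count |C(F_7)_aff| = 6.


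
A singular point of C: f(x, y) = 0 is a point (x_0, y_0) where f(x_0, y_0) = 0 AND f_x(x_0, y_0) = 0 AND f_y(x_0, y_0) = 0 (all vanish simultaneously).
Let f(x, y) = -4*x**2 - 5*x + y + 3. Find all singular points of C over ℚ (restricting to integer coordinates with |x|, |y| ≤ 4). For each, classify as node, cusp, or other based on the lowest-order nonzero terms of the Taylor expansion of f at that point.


No singular points in the scanned grid; C is smooth there.

Compute partial derivatives:
  f_x = -8*x - 5.
  f_y = 1.
f_y = 1 is a nonzero constant, so f_y never vanishes: no point (x, y) can satisfy f = f_x = f_y = 0. In particular no (x, y) ∈ {−4, ..., 4}² is singular; the curve is smooth.


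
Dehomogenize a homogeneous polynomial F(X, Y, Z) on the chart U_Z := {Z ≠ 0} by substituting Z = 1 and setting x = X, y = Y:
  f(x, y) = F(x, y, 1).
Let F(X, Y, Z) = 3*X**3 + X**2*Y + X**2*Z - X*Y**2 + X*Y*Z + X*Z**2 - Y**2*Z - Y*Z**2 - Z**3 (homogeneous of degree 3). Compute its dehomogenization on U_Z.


f(x, y) = 3*x**3 + x**2*y + x**2 - x*y**2 + x*y + x - y**2 - y - 1

On U_Z we set Z = 1. Each monomial c·X^i·Y^j·Z^k in F becomes c·x^i·y^j·1^k = c·x^i·y^j.
Substituting Z = 1: F(X, Y, 1) = 3*x**3 + x**2*y + x**2 - x*y**2 + x*y + x - y**2 - y - 1.
Note: deg(f) ≤ deg(F) = 3; strict inequality happens when F is divisible by Z (lost terms).


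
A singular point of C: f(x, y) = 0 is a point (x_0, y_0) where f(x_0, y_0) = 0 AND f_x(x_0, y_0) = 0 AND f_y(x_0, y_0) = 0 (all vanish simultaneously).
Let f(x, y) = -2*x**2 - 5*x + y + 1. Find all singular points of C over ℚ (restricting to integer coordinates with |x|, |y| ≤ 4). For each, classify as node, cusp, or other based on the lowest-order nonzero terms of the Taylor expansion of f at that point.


No singular points in the scanned grid; C is smooth there.

Compute partial derivatives:
  f_x = -4*x - 5.
  f_y = 1.
f_y = 1 is a nonzero constant, so f_y never vanishes: no point (x, y) can satisfy f = f_x = f_y = 0. In particular no (x, y) ∈ {−4, ..., 4}² is singular; the curve is smooth.


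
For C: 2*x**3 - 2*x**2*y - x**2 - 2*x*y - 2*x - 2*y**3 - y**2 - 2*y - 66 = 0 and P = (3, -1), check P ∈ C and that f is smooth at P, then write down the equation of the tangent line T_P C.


Tangent line at P: 60*x - 30*y - 210 = 0.

Step 1: f(3, -1) = 0, so P lies on C.
Step 2: partial derivatives
  f_x(x, y) = 6*x**2 - 4*x*y - 2*x - 2*y - 2, f_y(x, y) = -2*x**2 - 2*x - 6*y**2 - 2*y - 2.
  f_x(P) = 60, f_y(P) = -30 (gradient nonzero, so P is smooth).
Step 3: tangent line at P: 60·(x − 3) + -30·(y − -1) = 0.
Expanding: 60*x - 30*y - 210 = 0.


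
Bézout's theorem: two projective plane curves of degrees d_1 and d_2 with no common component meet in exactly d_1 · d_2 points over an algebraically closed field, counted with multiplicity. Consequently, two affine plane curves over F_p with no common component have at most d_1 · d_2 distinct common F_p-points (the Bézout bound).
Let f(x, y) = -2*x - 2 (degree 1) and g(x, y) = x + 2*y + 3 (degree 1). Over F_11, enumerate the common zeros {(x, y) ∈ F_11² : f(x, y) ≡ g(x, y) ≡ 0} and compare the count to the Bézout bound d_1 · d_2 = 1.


Common zeros: {(10, 10)}; count = 1; Bézout bound = 1.

deg(f) = 1, deg(g) = 1, so Bézout bound = 1.
Scan x ∈ F_11. For each x, list the y ∈ F_11 with f(x, y) ≡ 0 and those with g(x, y) ≡ 0 (mod 11); the common zeros in that column are the intersection.
  x = 0: f ≡ 0 at y ∈ ∅; g ≡ 0 at y ∈ {4}; common: ∅.
  x = 1: f ≡ 0 at y ∈ ∅; g ≡ 0 at y ∈ {9}; common: ∅.
  x = 2: f ≡ 0 at y ∈ ∅; g ≡ 0 at y ∈ {3}; common: ∅.
  x = 3: f ≡ 0 at y ∈ ∅; g ≡ 0 at y ∈ {8}; common: ∅.
  x = 4: f ≡ 0 at y ∈ ∅; g ≡ 0 at y ∈ {2}; common: ∅.
  x = 5: f ≡ 0 at y ∈ ∅; g ≡ 0 at y ∈ {7}; common: ∅.
  x = 6: f ≡ 0 at y ∈ ∅; g ≡ 0 at y ∈ {1}; common: ∅.
  x = 7: f ≡ 0 at y ∈ ∅; g ≡ 0 at y ∈ {6}; common: ∅.
  x = 8: f ≡ 0 at y ∈ ∅; g ≡ 0 at y ∈ {0}; common: ∅.
  x = 9: f ≡ 0 at y ∈ ∅; g ≡ 0 at y ∈ {5}; common: ∅.
  x = 10: f ≡ 0 at y ∈ {0, 1, 2, 3, 4, 5, 6, 7, 8, 9, 10}; g ≡ 0 at y ∈ {10}; common: {10}.
Collecting: common zeros = {(10, 10)}, so the count is 1.
Comparison with the Bézout bound: 1 ≤ 1 = deg(f)·deg(g), as expected for curves with no common component (the bound is attained).


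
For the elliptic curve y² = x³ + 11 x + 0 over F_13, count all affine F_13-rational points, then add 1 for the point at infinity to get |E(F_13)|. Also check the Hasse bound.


Affine points = {(0, 0), (1, 5), (1, 8), (2, 2), (2, 11), (4, 2), (4, 11), (6, 3), (6, 10), (7, 2), (7, 11), (9, 3), (9, 10), (11, 3), (11, 10), (12, 1), (12, 12)}; affine count = 17; |E(F_13)| = 18.

Discriminant check: Δ ∝ 4a³ + 27b² = 4·11³ + 27·0² = 4·1331 + 27·0 ≡ 7 (mod 13). Nonzero ⇒ E is nonsingular.
For each x ∈ F_13, compute rhs = x³ + 11·x + 0 mod 13, then count y ∈ F_13 with y² ≡ rhs.
  x = 0: rhs = 0, matching y values: 0 (1 points).
  x = 1: rhs = 12, matching y values: 5, 8 (2 points).
  x = 2: rhs = 4, matching y values: 2, 11 (2 points).
  x = 3: rhs = 8, matching y values: none (0 points).
  x = 4: rhs = 4, matching y values: 2, 11 (2 points).
  x = 5: rhs = 11, matching y values: none (0 points).
  x = 6: rhs = 9, matching y values: 3, 10 (2 points).
  x = 7: rhs = 4, matching y values: 2, 11 (2 points).
  x = 8: rhs = 2, matching y values: none (0 points).
  x = 9: rhs = 9, matching y values: 3, 10 (2 points).
  x = 10: rhs = 5, matching y values: none (0 points).
  x = 11: rhs = 9, matching y values: 3, 10 (2 points).
  x = 12: rhs = 1, matching y values: 1, 12 (2 points).
Total affine count: 17.
Full point count |E(F_13)| = 17 + 1 = 18.
Hasse bound: |18 − (13+1)| = |4| = 4 ≤ 2√13 ≈ 7.2111 ✓.


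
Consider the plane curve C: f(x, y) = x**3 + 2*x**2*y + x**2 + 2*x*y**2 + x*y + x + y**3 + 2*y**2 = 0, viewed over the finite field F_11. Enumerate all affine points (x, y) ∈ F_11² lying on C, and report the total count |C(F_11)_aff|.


Affine F_11-points: {(0, 0), (0, 9), (1, 1), (1, 2), (1, 4), (2, 2), (2, 6), (2, 8), (3, 2), (4, 9), (5, 6), (6, 4), (8, 7), (9, 5), (10, 9)}; count = 15.

For each of the 121 pairs (x, y) ∈ F_11², evaluate f(x, y) mod 11. Record the zeros.
  x = 0: [0↦0, 1↦3, 2↦5, 3↦1, 4↦8, 5↦10, 6↦2, 7↦1, 8↦2, 9↦0, 10↦1]  zeros at y ∈ {0, 9}
  x = 1: [0↦3, 1↦0, 2↦0, 3↦9, 4↦0, 5↦1, 6↦7, 7↦2, 8↦3, 9↦5, 10↦3]  zeros at y ∈ {1, 2, 4}
  x = 2: [0↦3, 1↦9, 2↦0, 3↦4, 4↦5, 5↦9, 6↦0, 7↦6, 8↦0, 9↦10, 10↦9]  zeros at y ∈ {2, 6, 8}
  x = 3: [0↦6, 1↦3, 2↦0, 3↦3, 4↦7, 5↦7, 6↦9, 7↦8, 8↦10, 9↦10, 10↦3]  zeros at y ∈ {2}
  x = 4: [0↦7, 1↦10, 2↦6, 3↦1, 4↦1, 5↦1, 6↦7, 7↦3, 8↦6, 9↦0, 10↦2]  zeros at y ∈ {9}
  x = 5: [0↦1, 1↦3, 2↦2, 3↦4, 4↦4, 5↦8, 6↦0, 7↦8, 8↦5, 9↦8, 10↦1]  zeros at y ∈ {6}
  x = 6: [0↦5, 1↦10, 2↦5, 3↦7, 4↦0, 5↦1, 6↦5, 7↦7, 8↦2, 9↦7, 10↦6]  zeros at y ∈ {4}
  x = 7: [0↦3, 1↦4, 2↦10, 3↦5, 4↦6, 5↦8, 6↦6, 7↦6, 8↦3, 9↦3, 10↦1]  zeros at y ∈ ∅
  x = 8: [0↦1, 1↦2, 2↦1, 3↦4, 4↦6, 5↦2, 6↦9, 7↦0, 8↦3, 9↦2, 10↦3]  zeros at y ∈ {7}
  x = 9: [0↦5, 1↦10, 2↦6, 3↦10, 4↦6, 5↦0, 6↦9, 7↦6, 8↦8, 9↦10, 10↦7]  zeros at y ∈ {5}
  x = 10: [0↦10, 1↦1, 2↦9, 3↦7, 4↦1, 5↦8, 6↦1, 7↦8, 8↦2, 9↦0, 10↦8]  zeros at y ∈ {9}
Collecting zeros: affine points = {(0, 0), (0, 9), (1, 1), (1, 2), (1, 4), (2, 2), (2, 6), (2, 8), (3, 2), (4, 9), (5, 6), (6, 4), (8, 7), (9, 5), (10, 9)}.
Total count |C(F_11)_aff| = 15.


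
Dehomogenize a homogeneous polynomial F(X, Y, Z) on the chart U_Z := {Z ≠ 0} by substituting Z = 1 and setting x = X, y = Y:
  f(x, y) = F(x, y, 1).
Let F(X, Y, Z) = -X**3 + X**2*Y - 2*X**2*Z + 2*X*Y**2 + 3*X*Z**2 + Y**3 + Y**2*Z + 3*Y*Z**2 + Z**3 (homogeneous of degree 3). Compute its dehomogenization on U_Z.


f(x, y) = -x**3 + x**2*y - 2*x**2 + 2*x*y**2 + 3*x + y**3 + y**2 + 3*y + 1

On U_Z we set Z = 1. Each monomial c·X^i·Y^j·Z^k in F becomes c·x^i·y^j·1^k = c·x^i·y^j.
Substituting Z = 1: F(X, Y, 1) = -x**3 + x**2*y - 2*x**2 + 2*x*y**2 + 3*x + y**3 + y**2 + 3*y + 1.
Note: deg(f) ≤ deg(F) = 3; strict inequality happens when F is divisible by Z (lost terms).


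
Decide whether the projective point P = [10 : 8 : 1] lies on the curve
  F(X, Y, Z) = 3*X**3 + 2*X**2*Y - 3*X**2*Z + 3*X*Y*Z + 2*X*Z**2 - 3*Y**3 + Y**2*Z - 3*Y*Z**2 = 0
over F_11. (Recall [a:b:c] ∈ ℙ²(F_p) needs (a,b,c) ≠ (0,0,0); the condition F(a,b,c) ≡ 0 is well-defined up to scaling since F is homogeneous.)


F(10,8,1) ≡ 6 (mod 11); P is NOT on the curve.

Evaluate F(10, 8, 1) term-by-term (mod 11).
  3*X**3 ↦ 3·1000·1·1 = 3000
  2*X**2*Y ↦ 2·100·8·1 = 1600
  -3*X**2*Z ↦ -3·100·1·1 = -300
  3*X*Y*Z ↦ 3·10·8·1 = 240
  2*X*Z**2 ↦ 2·10·1·1 = 20
  -3*Y**3 ↦ -3·1·512·1 = -1536
  Y**2*Z ↦ 1·1·64·1 = 64
  -3*Y*Z**2 ↦ -3·1·8·1 = -24
Sum: F(10, 8, 1) = (3000) + (1600) + (-300) + (240) + (20) + (-1536) + (64) + (-24) = 3064.
Reducing mod 11: 3064 ≡ 6 (mod 11).
Since F(a, b, c) ≡ 6 ≠ 0 (mod 11), P does NOT lie on the curve.


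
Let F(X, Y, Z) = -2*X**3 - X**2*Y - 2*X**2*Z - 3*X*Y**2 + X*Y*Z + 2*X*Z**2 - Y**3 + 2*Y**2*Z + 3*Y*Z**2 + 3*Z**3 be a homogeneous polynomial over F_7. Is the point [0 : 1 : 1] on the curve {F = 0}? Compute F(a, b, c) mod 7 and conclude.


F(0,1,1) ≡ 0 (mod 7); P is on the curve.

Evaluate F(0, 1, 1) term-by-term (mod 7).
  -2*X**3 ↦ -2·0·1·1 = 0
  -X**2*Y ↦ -1·0·1·1 = 0
  -2*X**2*Z ↦ -2·0·1·1 = 0
  -3*X*Y**2 ↦ -3·0·1·1 = 0
  X*Y*Z ↦ 1·0·1·1 = 0
  2*X*Z**2 ↦ 2·0·1·1 = 0
  -Y**3 ↦ -1·1·1·1 = -1
  2*Y**2*Z ↦ 2·1·1·1 = 2
  3*Y*Z**2 ↦ 3·1·1·1 = 3
  3*Z**3 ↦ 3·1·1·1 = 3
Sum: F(0, 1, 1) = (0) + (0) + (0) + (0) + (0) + (0) + (-1) + (2) + (3) + (3) = 7.
Reducing mod 7: 7 ≡ 0 (mod 7).
Since F(a, b, c) ≡ 0 (mod 7), P lies on the curve.


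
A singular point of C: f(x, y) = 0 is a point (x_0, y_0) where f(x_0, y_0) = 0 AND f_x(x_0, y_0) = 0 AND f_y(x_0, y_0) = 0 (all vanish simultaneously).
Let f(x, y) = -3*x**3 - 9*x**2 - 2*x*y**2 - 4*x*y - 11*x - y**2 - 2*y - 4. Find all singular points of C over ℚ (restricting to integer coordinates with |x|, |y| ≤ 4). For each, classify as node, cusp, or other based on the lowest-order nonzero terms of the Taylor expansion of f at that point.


Singular points: {(-1, -1)}; classification: cusp.

Compute partial derivatives:
  f_x = -9*x**2 - 18*x - 2*y**2 - 4*y - 11.
  f_y = -4*x*y - 4*x - 2*y - 2.
Scan x_0 ∈ {−4, ..., 4}. For each x_0, f_y(x_0, y) is a polynomial in y; find its integer roots y ∈ {−4, ..., 4}, then test f_x and f at those candidates.
  x = -4: f_y(-4, y) = 14*y + 14; vanishes at y ∈ {-1}. (-4, -1): f_x = -81 ≠ 0.
  x = -3: f_y(-3, y) = 10*y + 10; vanishes at y ∈ {-1}. (-3, -1): f_x = -36 ≠ 0.
  x = -2: f_y(-2, y) = 6*y + 6; vanishes at y ∈ {-1}. (-2, -1): f_x = -9 ≠ 0.
  x = -1: f_y(-1, y) = 2*y + 2; vanishes at y ∈ {-1}. (-1, -1): f_x = 0, f = 0 — SINGULAR.
  x = 0: f_y(0, y) = -2*y - 2; vanishes at y ∈ {-1}. (0, -1): f_x = -9 ≠ 0.
  x = 1: f_y(1, y) = -6*y - 6; vanishes at y ∈ {-1}. (1, -1): f_x = -36 ≠ 0.
  x = 2: f_y(2, y) = -10*y - 10; vanishes at y ∈ {-1}. (2, -1): f_x = -81 ≠ 0.
  x = 3: f_y(3, y) = -14*y - 14; vanishes at y ∈ {-1}. (3, -1): f_x = -144 ≠ 0.
  x = 4: f_y(4, y) = -18*y - 18; vanishes at y ∈ {-1}. (4, -1): f_x = -225 ≠ 0.
Only singular point on the grid: (-1, -1).
Classify: substitute x = -1 + u, y = -1 + v and expand: f = -3*u**3 - 2*u*v**2 + v**2.
No constant or linear terms (consistent with a singular point). Quadratic part: v**2. Cubic part: -3*u**3 - 2*u*v**2.
The quadratic part v**2 is a perfect square, so there is a single (double) tangent line v = 0, i.e. y = -1. Restricting the cubic part to that line (v = 0) leaves -3*u**3 ≠ 0, so f is not divisible by v and the branch is v² ≈ 3*u**3 to lowest order — this is a cusp.
Classification: cusp.


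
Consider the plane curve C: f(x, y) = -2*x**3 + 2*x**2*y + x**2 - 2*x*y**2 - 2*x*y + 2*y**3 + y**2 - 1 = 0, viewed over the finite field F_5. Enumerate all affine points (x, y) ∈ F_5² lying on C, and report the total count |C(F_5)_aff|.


Affine F_5-points: {(1, 2), (1, 4), (2, 1), (3, 4), (4, 3)}; count = 5.

For each of the 25 pairs (x, y) ∈ F_5², evaluate f(x, y) mod 5. Record the zeros.
  x = 0: [0↦4, 1↦2, 2↦4, 3↦2, 4↦3]  zeros at y ∈ ∅
  x = 1: [0↦3, 1↦4, 2↦0, 3↦3, 4↦0]  zeros at y ∈ {2, 4}
  x = 2: [0↦2, 1↦0, 2↦4, 3↦1, 4↦3]  zeros at y ∈ {1}
  x = 3: [0↦4, 1↦3, 2↦4, 3↦4, 4↦0]  zeros at y ∈ {4}
  x = 4: [0↦2, 1↦1, 2↦3, 3↦0, 4↦4]  zeros at y ∈ {3}
Collecting zeros: affine points = {(1, 2), (1, 4), (2, 1), (3, 4), (4, 3)}.
Total count |C(F_5)_aff| = 5.


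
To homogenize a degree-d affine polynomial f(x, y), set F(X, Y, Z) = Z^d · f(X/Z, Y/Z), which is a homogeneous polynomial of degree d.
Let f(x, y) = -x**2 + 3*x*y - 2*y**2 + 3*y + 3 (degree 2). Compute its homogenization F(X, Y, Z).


F(X, Y, Z) = -X**2 + 3*X*Y - 2*Y**2 + 3*Y*Z + 3*Z**2

deg(f) = 2.
Substitute x = X/Z, y = Y/Z into f, then multiply by Z^2.
  monomial -1·x^2·y^0 ↦ -1·X^2·Y^0·Z^0.
  monomial 3·x^1·y^1 ↦ 3·X^1·Y^1·Z^0.
  monomial -2·x^0·y^2 ↦ -2·X^0·Y^2·Z^0.
  monomial 3·x^0·y^1 ↦ 3·X^0·Y^1·Z^1.
  monomial 3·x^0·y^0 ↦ 3·X^0·Y^0·Z^2.
Collecting: F(X, Y, Z) = -X**2 + 3*X*Y - 2*Y**2 + 3*Y*Z + 3*Z**2.


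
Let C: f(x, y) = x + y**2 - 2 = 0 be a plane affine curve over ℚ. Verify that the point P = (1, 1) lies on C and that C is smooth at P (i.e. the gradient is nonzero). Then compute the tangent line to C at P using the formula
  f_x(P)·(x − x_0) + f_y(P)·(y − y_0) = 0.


Tangent line at P: x + 2*y - 3 = 0.

Step 1: f(1, 1) = 0, so P lies on C.
Step 2: partial derivatives
  f_x(x, y) = 1, f_y(x, y) = 2*y.
  f_x(P) = 1, f_y(P) = 2 (gradient nonzero, so P is smooth).
Step 3: tangent line at P: 1·(x − 1) + 2·(y − 1) = 0.
Expanding: x + 2*y - 3 = 0.


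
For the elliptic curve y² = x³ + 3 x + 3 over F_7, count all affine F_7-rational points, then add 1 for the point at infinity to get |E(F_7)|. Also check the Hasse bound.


Affine points = {(1, 0), (3, 2), (3, 5), (4, 3), (4, 4)}; affine count = 5; |E(F_7)| = 6.

Discriminant check: Δ ∝ 4a³ + 27b² = 4·3³ + 27·3² = 4·27 + 27·9 ≡ 1 (mod 7). Nonzero ⇒ E is nonsingular.
For each x ∈ F_7, compute rhs = x³ + 3·x + 3 mod 7, then count y ∈ F_7 with y² ≡ rhs.
  x = 0: rhs = 3, matching y values: none (0 points).
  x = 1: rhs = 0, matching y values: 0 (1 points).
  x = 2: rhs = 3, matching y values: none (0 points).
  x = 3: rhs = 4, matching y values: 2, 5 (2 points).
  x = 4: rhs = 2, matching y values: 3, 4 (2 points).
  x = 5: rhs = 3, matching y values: none (0 points).
  x = 6: rhs = 6, matching y values: none (0 points).
Total affine count: 5.
Full point count |E(F_7)| = 5 + 1 = 6.
Hasse bound: |6 − (7+1)| = |-2| = 2 ≤ 2√7 ≈ 5.2915 ✓.


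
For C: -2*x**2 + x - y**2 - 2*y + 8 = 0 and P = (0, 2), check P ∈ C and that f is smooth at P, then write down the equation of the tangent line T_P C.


Tangent line at P: x - 6*y + 12 = 0.

Step 1: f(0, 2) = 0, so P lies on C.
Step 2: partial derivatives
  f_x(x, y) = 1 - 4*x, f_y(x, y) = -2*y - 2.
  f_x(P) = 1, f_y(P) = -6 (gradient nonzero, so P is smooth).
Step 3: tangent line at P: 1·(x − 0) + -6·(y − 2) = 0.
Expanding: x - 6*y + 12 = 0.


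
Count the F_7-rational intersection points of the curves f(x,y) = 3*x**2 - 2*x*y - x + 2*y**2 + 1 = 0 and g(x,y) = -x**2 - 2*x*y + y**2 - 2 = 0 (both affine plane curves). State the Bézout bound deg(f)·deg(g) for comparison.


Common zeros: {(1, 6)}; count = 1; Bézout bound = 4.

deg(f) = 2, deg(g) = 2, so Bézout bound = 4.
Scan x ∈ F_7. For each x, list the y ∈ F_7 with f(x, y) ≡ 0 and those with g(x, y) ≡ 0 (mod 7); the common zeros in that column are the intersection.
  x = 0: f ≡ 0 at y ∈ ∅; g ≡ 0 at y ∈ {3, 4}; common: ∅.
  x = 1: f ≡ 0 at y ∈ {2, 6}; g ≡ 0 at y ∈ {3, 6}; common: {6}.
  x = 2: f ≡ 0 at y ∈ ∅; g ≡ 0 at y ∈ ∅; common: ∅.
  x = 3: f ≡ 0 at y ∈ {1, 2}; g ≡ 0 at y ∈ ∅; common: ∅.
  x = 4: f ≡ 0 at y ∈ ∅; g ≡ 0 at y ∈ ∅; common: ∅.
  x = 5: f ≡ 0 at y ∈ {1, 4}; g ≡ 0 at y ∈ ∅; common: ∅.
  x = 6: f ≡ 0 at y ∈ ∅; g ≡ 0 at y ∈ {1, 4}; common: ∅.
Collecting: common zeros = {(1, 6)}, so the count is 1.
Comparison with the Bézout bound: 1 ≤ 4 = deg(f)·deg(g), as expected for curves with no common component (the affine F_7-count falls short of the bound because intersections may lie at infinity, over extension fields, or carry multiplicity).


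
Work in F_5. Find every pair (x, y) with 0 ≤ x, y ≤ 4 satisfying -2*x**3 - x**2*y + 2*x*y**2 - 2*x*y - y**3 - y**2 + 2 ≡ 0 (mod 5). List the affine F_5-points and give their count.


Affine F_5-points: {(0, 1), (0, 2), (1, 0), (1, 2), (1, 4), (2, 1), (3, 2)}; count = 7.

For each of the 25 pairs (x, y) ∈ F_5², evaluate f(x, y) mod 5. Record the zeros.
  x = 0: [0↦2, 1↦0, 2↦0, 3↦1, 4↦2]  zeros at y ∈ {1, 2}
  x = 1: [0↦0, 1↦2, 2↦0, 3↦3, 4↦0]  zeros at y ∈ {0, 2, 4}
  x = 2: [0↦1, 1↦0, 2↦4, 3↦2, 4↦3]  zeros at y ∈ {1}
  x = 3: [0↦3, 1↦2, 2↦0, 3↦1, 4↦4]  zeros at y ∈ {2}
  x = 4: [0↦4, 1↦1, 2↦1, 3↦3, 4↦1]  zeros at y ∈ ∅
Collecting zeros: affine points = {(0, 1), (0, 2), (1, 0), (1, 2), (1, 4), (2, 1), (3, 2)}.
Total count |C(F_5)_aff| = 7.


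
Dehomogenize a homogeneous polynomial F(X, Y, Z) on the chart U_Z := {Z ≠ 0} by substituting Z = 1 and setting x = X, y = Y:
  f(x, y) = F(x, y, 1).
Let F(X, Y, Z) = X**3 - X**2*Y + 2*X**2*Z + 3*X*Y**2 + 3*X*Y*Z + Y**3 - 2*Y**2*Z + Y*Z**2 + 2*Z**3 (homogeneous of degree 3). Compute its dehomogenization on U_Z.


f(x, y) = x**3 - x**2*y + 2*x**2 + 3*x*y**2 + 3*x*y + y**3 - 2*y**2 + y + 2

On U_Z we set Z = 1. Each monomial c·X^i·Y^j·Z^k in F becomes c·x^i·y^j·1^k = c·x^i·y^j.
Substituting Z = 1: F(X, Y, 1) = x**3 - x**2*y + 2*x**2 + 3*x*y**2 + 3*x*y + y**3 - 2*y**2 + y + 2.
Note: deg(f) ≤ deg(F) = 3; strict inequality happens when F is divisible by Z (lost terms).


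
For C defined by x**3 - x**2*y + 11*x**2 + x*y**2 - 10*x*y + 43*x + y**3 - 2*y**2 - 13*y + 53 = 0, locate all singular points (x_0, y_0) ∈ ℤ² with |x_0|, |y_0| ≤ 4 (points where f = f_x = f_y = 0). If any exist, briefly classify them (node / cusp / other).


Singular points: {(-3, 2)}; classification: cusp.

Compute partial derivatives:
  f_x = 3*x**2 - 2*x*y + 22*x + y**2 - 10*y + 43.
  f_y = -x**2 + 2*x*y - 10*x + 3*y**2 - 4*y - 13.
Scan x_0 ∈ {−4, ..., 4}. For each x_0, f_y(x_0, y) is a polynomial in y; find its integer roots y ∈ {−4, ..., 4}, then test f_x and f at those candidates.
  x = -4: f_y(-4, y) = 3*y**2 - 12*y + 11; no integer root y with |y| ≤ 4.
  x = -3: f_y(-3, y) = 3*y**2 - 10*y + 8; vanishes at y ∈ {2}. (-3, 2): f_x = 0, f = 0 — SINGULAR.
  x = -2: f_y(-2, y) = 3*y**2 - 8*y + 3; no integer root y with |y| ≤ 4.
  x = -1: f_y(-1, y) = 3*y**2 - 6*y - 4; no integer root y with |y| ≤ 4.
  x = 0: f_y(0, y) = 3*y**2 - 4*y - 13; no integer root y with |y| ≤ 4.
  x = 1: f_y(1, y) = 3*y**2 - 2*y - 24; no integer root y with |y| ≤ 4.
  x = 2: f_y(2, y) = 3*y**2 - 37; no integer root y with |y| ≤ 4.
  x = 3: f_y(3, y) = 3*y**2 + 2*y - 52; no integer root y with |y| ≤ 4.
  x = 4: f_y(4, y) = 3*y**2 + 4*y - 69; no integer root y with |y| ≤ 4.
Only singular point on the grid: (-3, 2).
Classify: substitute x = -3 + u, y = 2 + v and expand: f = u**3 - u**2*v + u*v**2 + v**3 + v**2.
No constant or linear terms (consistent with a singular point). Quadratic part: v**2. Cubic part: u**3 - u**2*v + u*v**2 + v**3.
The quadratic part v**2 is a perfect square, so there is a single (double) tangent line v = 0, i.e. y = 2. Restricting the cubic part to that line (v = 0) leaves u**3 ≠ 0, so f is not divisible by v and the branch is v² ≈ -u**3 to lowest order — this is a cusp.
Classification: cusp.


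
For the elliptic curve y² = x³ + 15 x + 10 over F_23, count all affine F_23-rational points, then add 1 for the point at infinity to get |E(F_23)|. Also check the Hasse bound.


Affine points = {(1, 7), (1, 16), (2, 5), (2, 18), (3, 6), (3, 17), (5, 7), (5, 16), (9, 0), (12, 3), (12, 20), (17, 7), (17, 16), (19, 1), (19, 22), (21, 8), (21, 15)}; affine count = 17; |E(F_23)| = 18.

Discriminant check: Δ ∝ 4a³ + 27b² = 4·15³ + 27·10² = 4·3375 + 27·100 ≡ 8 (mod 23). Nonzero ⇒ E is nonsingular.
For each x ∈ F_23, compute rhs = x³ + 15·x + 10 mod 23, then count y ∈ F_23 with y² ≡ rhs.
  x = 0: rhs = 10, matching y values: none (0 points).
  x = 1: rhs = 3, matching y values: 7, 16 (2 points).
  x = 2: rhs = 2, matching y values: 5, 18 (2 points).
  x = 3: rhs = 13, matching y values: 6, 17 (2 points).
  x = 4: rhs = 19, matching y values: none (0 points).
  x = 5: rhs = 3, matching y values: 7, 16 (2 points).
  x = 6: rhs = 17, matching y values: none (0 points).
  x = 7: rhs = 21, matching y values: none (0 points).
  x = 8: rhs = 21, matching y values: none (0 points).
  x = 9: rhs = 0, matching y values: 0 (1 points).
  x = 10: rhs = 10, matching y values: none (0 points).
  x = 11: rhs = 11, matching y values: none (0 points).
  x = 12: rhs = 9, matching y values: 3, 20 (2 points).
  x = 13: rhs = 10, matching y values: none (0 points).
  x = 14: rhs = 20, matching y values: none (0 points).
  x = 15: rhs = 22, matching y values: none (0 points).
  x = 16: rhs = 22, matching y values: none (0 points).
  x = 17: rhs = 3, matching y values: 7, 16 (2 points).
  x = 18: rhs = 17, matching y values: none (0 points).
  x = 19: rhs = 1, matching y values: 1, 22 (2 points).
  x = 20: rhs = 7, matching y values: none (0 points).
  x = 21: rhs = 18, matching y values: 8, 15 (2 points).
  x = 22: rhs = 17, matching y values: none (0 points).
Total affine count: 17.
Full point count |E(F_23)| = 17 + 1 = 18.
Hasse bound: |18 − (23+1)| = |-6| = 6 ≤ 2√23 ≈ 9.5917 ✓.


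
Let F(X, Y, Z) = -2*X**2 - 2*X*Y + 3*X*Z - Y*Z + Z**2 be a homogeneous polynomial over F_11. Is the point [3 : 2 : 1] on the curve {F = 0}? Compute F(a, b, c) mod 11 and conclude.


F(3,2,1) ≡ 0 (mod 11); P is on the curve.

Evaluate F(3, 2, 1) term-by-term (mod 11).
  -2*X**2 ↦ -2·9·1·1 = -18
  -2*X*Y ↦ -2·3·2·1 = -12
  3*X*Z ↦ 3·3·1·1 = 9
  -Y*Z ↦ -1·1·2·1 = -2
  Z**2 ↦ 1·1·1·1 = 1
Sum: F(3, 2, 1) = (-18) + (-12) + (9) + (-2) + (1) = -22.
Reducing mod 11: -22 ≡ 0 (mod 11).
Since F(a, b, c) ≡ 0 (mod 11), P lies on the curve.


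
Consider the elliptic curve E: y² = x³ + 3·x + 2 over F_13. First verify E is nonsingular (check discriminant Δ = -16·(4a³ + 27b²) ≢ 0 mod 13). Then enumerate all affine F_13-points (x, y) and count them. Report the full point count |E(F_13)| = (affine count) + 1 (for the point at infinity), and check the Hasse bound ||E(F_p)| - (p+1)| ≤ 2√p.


Affine points = {(2, 4), (2, 9), (3, 5), (3, 8), (4, 0), (5, 5), (5, 8), (9, 2), (9, 11), (11, 1), (11, 12)}; affine count = 11; |E(F_13)| = 12.

Discriminant check: Δ ∝ 4a³ + 27b² = 4·3³ + 27·2² = 4·27 + 27·4 ≡ 8 (mod 13). Nonzero ⇒ E is nonsingular.
For each x ∈ F_13, compute rhs = x³ + 3·x + 2 mod 13, then count y ∈ F_13 with y² ≡ rhs.
  x = 0: rhs = 2, matching y values: none (0 points).
  x = 1: rhs = 6, matching y values: none (0 points).
  x = 2: rhs = 3, matching y values: 4, 9 (2 points).
  x = 3: rhs = 12, matching y values: 5, 8 (2 points).
  x = 4: rhs = 0, matching y values: 0 (1 points).
  x = 5: rhs = 12, matching y values: 5, 8 (2 points).
  x = 6: rhs = 2, matching y values: none (0 points).
  x = 7: rhs = 2, matching y values: none (0 points).
  x = 8: rhs = 5, matching y values: none (0 points).
  x = 9: rhs = 4, matching y values: 2, 11 (2 points).
  x = 10: rhs = 5, matching y values: none (0 points).
  x = 11: rhs = 1, matching y values: 1, 12 (2 points).
  x = 12: rhs = 11, matching y values: none (0 points).
Total affine count: 11.
Full point count |E(F_13)| = 11 + 1 = 12.
Hasse bound: |12 − (13+1)| = |-2| = 2 ≤ 2√13 ≈ 7.2111 ✓.


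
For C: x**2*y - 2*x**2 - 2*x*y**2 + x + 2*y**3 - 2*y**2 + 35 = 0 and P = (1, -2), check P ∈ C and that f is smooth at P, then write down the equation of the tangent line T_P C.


Tangent line at P: -15*x + 41*y + 97 = 0.

Step 1: f(1, -2) = 0, so P lies on C.
Step 2: partial derivatives
  f_x(x, y) = 2*x*y - 4*x - 2*y**2 + 1, f_y(x, y) = x**2 - 4*x*y + 6*y**2 - 4*y.
  f_x(P) = -15, f_y(P) = 41 (gradient nonzero, so P is smooth).
Step 3: tangent line at P: -15·(x − 1) + 41·(y − -2) = 0.
Expanding: -15*x + 41*y + 97 = 0.


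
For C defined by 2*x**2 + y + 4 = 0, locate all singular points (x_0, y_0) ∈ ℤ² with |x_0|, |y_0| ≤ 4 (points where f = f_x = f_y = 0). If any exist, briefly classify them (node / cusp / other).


No singular points in the scanned grid; C is smooth there.

Compute partial derivatives:
  f_x = 4*x.
  f_y = 1.
f_y = 1 is a nonzero constant, so f_y never vanishes: no point (x, y) can satisfy f = f_x = f_y = 0. In particular no (x, y) ∈ {−4, ..., 4}² is singular; the curve is smooth.


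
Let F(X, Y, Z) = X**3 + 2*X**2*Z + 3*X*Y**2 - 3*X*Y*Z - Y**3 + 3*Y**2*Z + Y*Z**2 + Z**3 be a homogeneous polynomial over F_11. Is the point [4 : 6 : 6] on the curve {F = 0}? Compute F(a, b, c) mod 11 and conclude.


F(4,6,6) ≡ 9 (mod 11); P is NOT on the curve.

Evaluate F(4, 6, 6) term-by-term (mod 11).
  X**3 ↦ 1·64·1·1 = 64
  2*X**2*Z ↦ 2·16·1·6 = 192
  3*X*Y**2 ↦ 3·4·36·1 = 432
  -3*X*Y*Z ↦ -3·4·6·6 = -432
  -Y**3 ↦ -1·1·216·1 = -216
  3*Y**2*Z ↦ 3·1·36·6 = 648
  Y*Z**2 ↦ 1·1·6·36 = 216
  Z**3 ↦ 1·1·1·216 = 216
Sum: F(4, 6, 6) = (64) + (192) + (432) + (-432) + (-216) + (648) + (216) + (216) = 1120.
Reducing mod 11: 1120 ≡ 9 (mod 11).
Since F(a, b, c) ≡ 9 ≠ 0 (mod 11), P does NOT lie on the curve.


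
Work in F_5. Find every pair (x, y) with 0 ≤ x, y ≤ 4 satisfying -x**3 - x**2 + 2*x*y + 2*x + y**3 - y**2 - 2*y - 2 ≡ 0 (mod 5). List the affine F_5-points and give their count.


Affine F_5-points: {(0, 3), (2, 0), (3, 2)}; count = 3.

For each of the 25 pairs (x, y) ∈ F_5², evaluate f(x, y) mod 5. Record the zeros.
  x = 0: [0↦3, 1↦1, 2↦3, 3↦0, 4↦3]  zeros at y ∈ {3}
  x = 1: [0↦3, 1↦3, 2↦2, 3↦1, 4↦1]  zeros at y ∈ ∅
  x = 2: [0↦0, 1↦2, 2↦3, 3↦4, 4↦1]  zeros at y ∈ {0}
  x = 3: [0↦3, 1↦2, 2↦0, 3↦3, 4↦2]  zeros at y ∈ {2}
  x = 4: [0↦1, 1↦2, 2↦2, 3↦2, 4↦3]  zeros at y ∈ ∅
Collecting zeros: affine points = {(0, 3), (2, 0), (3, 2)}.
Total count |C(F_5)_aff| = 3.
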